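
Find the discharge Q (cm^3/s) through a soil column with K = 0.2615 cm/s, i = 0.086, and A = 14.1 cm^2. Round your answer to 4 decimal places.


Step 1: Apply Darcy's law: Q = K * i * A
Step 2: Q = 0.2615 * 0.086 * 14.1
Step 3: Q = 0.3171 cm^3/s

0.3171


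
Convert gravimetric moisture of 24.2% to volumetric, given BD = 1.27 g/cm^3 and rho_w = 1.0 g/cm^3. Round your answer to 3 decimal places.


Step 1: theta = (w / 100) * BD / rho_w
Step 2: theta = (24.2 / 100) * 1.27 / 1.0
Step 3: theta = 0.242 * 1.27
Step 4: theta = 0.307

0.307


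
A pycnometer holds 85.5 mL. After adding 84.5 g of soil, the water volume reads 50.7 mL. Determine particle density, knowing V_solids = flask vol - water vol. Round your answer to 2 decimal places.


Step 1: Volume of solids = flask volume - water volume with soil
Step 2: V_solids = 85.5 - 50.7 = 34.8 mL
Step 3: Particle density = mass / V_solids = 84.5 / 34.8 = 2.43 g/cm^3

2.43


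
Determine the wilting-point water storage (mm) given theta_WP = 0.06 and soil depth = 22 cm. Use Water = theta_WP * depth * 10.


Step 1: Water (mm) = theta_WP * depth * 10
Step 2: Water = 0.06 * 22 * 10
Step 3: Water = 13.2 mm

13.2


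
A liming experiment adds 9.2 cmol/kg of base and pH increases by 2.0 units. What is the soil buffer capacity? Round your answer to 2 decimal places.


Step 1: BC = change in base / change in pH
Step 2: BC = 9.2 / 2.0
Step 3: BC = 4.6 cmol/(kg*pH unit)

4.6


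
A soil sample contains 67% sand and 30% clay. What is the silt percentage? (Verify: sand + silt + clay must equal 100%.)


Step 1: sand + silt + clay = 100%
Step 2: silt = 100 - sand - clay
Step 3: silt = 100 - 67 - 30
Step 4: silt = 3%

3


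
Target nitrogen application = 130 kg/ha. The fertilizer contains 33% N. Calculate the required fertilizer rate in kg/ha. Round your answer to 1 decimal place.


Step 1: Fertilizer rate = target N / (N content / 100)
Step 2: Rate = 130 / (33 / 100)
Step 3: Rate = 130 / 0.33
Step 4: Rate = 393.9 kg/ha

393.9


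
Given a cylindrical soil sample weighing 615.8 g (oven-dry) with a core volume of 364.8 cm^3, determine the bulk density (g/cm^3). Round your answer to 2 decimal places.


Step 1: Identify the formula: BD = dry mass / volume
Step 2: Substitute values: BD = 615.8 / 364.8
Step 3: BD = 1.69 g/cm^3

1.69


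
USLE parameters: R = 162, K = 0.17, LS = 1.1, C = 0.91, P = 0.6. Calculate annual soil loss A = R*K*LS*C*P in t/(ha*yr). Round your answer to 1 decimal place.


Step 1: A = R * K * LS * C * P
Step 2: R * K = 162 * 0.17 = 27.54
Step 3: (R*K) * LS = 27.54 * 1.1 = 30.294
Step 4: * C * P = 30.294 * 0.91 * 0.6 = 16.5
Step 5: A = 16.5 t/(ha*yr)

16.5


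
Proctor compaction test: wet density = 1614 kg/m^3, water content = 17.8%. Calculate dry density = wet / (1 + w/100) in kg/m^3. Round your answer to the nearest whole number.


Step 1: Dry density = wet density / (1 + w/100)
Step 2: Dry density = 1614 / (1 + 17.8/100)
Step 3: Dry density = 1614 / 1.178
Step 4: Dry density = 1370 kg/m^3

1370


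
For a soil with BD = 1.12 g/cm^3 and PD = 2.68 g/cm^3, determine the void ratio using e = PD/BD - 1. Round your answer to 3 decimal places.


Step 1: e = PD / BD - 1
Step 2: e = 2.68 / 1.12 - 1
Step 3: e = 2.39286 - 1
Step 4: e = 1.393

1.393


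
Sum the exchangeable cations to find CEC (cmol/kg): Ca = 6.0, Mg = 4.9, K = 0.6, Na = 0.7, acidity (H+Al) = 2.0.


Step 1: CEC = Ca + Mg + K + Na + (H+Al)
Step 2: CEC = 6.0 + 4.9 + 0.6 + 0.7 + 2.0
Step 3: CEC = 14.2 cmol/kg

14.2


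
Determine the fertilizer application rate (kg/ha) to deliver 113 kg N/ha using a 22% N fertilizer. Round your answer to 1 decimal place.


Step 1: Fertilizer rate = target N / (N content / 100)
Step 2: Rate = 113 / (22 / 100)
Step 3: Rate = 113 / 0.22
Step 4: Rate = 513.6 kg/ha

513.6


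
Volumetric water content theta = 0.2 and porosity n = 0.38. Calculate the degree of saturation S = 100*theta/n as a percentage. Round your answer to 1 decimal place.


Step 1: S = 100 * theta_v / n
Step 2: S = 100 * 0.2 / 0.38
Step 3: S = 52.6%

52.6


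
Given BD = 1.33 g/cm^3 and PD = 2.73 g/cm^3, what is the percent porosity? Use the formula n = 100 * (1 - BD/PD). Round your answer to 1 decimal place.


Step 1: Formula: n = 100 * (1 - BD / PD)
Step 2: n = 100 * (1 - 1.33 / 2.73)
Step 3: n = 100 * (1 - 0.48718)
Step 4: n = 51.3%

51.3


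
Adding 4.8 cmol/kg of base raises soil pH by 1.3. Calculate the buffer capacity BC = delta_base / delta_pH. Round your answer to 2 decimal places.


Step 1: BC = change in base / change in pH
Step 2: BC = 4.8 / 1.3
Step 3: BC = 3.69 cmol/(kg*pH unit)

3.69


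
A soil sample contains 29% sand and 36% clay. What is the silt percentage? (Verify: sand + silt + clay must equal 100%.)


Step 1: sand + silt + clay = 100%
Step 2: silt = 100 - sand - clay
Step 3: silt = 100 - 29 - 36
Step 4: silt = 35%

35


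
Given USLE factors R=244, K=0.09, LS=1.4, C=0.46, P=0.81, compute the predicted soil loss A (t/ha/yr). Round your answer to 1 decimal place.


Step 1: A = R * K * LS * C * P
Step 2: R * K = 244 * 0.09 = 21.96
Step 3: (R*K) * LS = 21.96 * 1.4 = 30.744
Step 4: * C * P = 30.744 * 0.46 * 0.81 = 11.5
Step 5: A = 11.5 t/(ha*yr)

11.5


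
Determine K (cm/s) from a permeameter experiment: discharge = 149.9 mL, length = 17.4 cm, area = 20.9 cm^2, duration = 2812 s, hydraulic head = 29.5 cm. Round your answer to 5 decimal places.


Step 1: K = Q * L / (A * t * h)
Step 2: Numerator = 149.9 * 17.4 = 2608.26
Step 3: Denominator = 20.9 * 2812 * 29.5 = 1733738.6
Step 4: K = 2608.26 / 1733738.6 = 0.0015 cm/s

0.0015


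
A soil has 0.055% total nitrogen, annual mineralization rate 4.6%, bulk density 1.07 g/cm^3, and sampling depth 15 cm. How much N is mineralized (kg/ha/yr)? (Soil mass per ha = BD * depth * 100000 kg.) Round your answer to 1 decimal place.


Step 1: Soil mass per ha = BD * depth * 100000 = 1.07 * 15 * 100000 = 1605000 kg
Step 2: Total N pool = soil mass * N%/100 = 1605000 * 0.055/100 = 882.75 kg/ha
Step 3: N mineralized = N pool * rate%/100 = 882.75 * 4.6/100 = 40.6 kg/ha/yr

40.6


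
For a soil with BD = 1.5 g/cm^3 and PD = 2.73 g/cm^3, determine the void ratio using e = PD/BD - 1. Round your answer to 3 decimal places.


Step 1: e = PD / BD - 1
Step 2: e = 2.73 / 1.5 - 1
Step 3: e = 1.82 - 1
Step 4: e = 0.82

0.82


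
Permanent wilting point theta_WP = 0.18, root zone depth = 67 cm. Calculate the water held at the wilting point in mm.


Step 1: Water (mm) = theta_WP * depth * 10
Step 2: Water = 0.18 * 67 * 10
Step 3: Water = 120.6 mm

120.6


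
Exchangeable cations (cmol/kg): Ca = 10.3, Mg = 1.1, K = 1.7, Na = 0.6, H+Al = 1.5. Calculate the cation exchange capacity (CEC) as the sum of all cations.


Step 1: CEC = Ca + Mg + K + Na + (H+Al)
Step 2: CEC = 10.3 + 1.1 + 1.7 + 0.6 + 1.5
Step 3: CEC = 15.2 cmol/kg

15.2


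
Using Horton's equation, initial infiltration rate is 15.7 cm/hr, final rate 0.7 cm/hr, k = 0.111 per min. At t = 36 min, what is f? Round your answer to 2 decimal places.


Step 1: f = fc + (f0 - fc) * exp(-k * t)
Step 2: exp(-0.111 * 36) = 0.018389
Step 3: f = 0.7 + (15.7 - 0.7) * 0.018389
Step 4: f = 0.7 + 15.0 * 0.018389
Step 5: f = 0.98 cm/hr

0.98


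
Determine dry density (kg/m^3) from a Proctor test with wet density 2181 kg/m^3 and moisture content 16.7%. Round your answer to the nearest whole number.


Step 1: Dry density = wet density / (1 + w/100)
Step 2: Dry density = 2181 / (1 + 16.7/100)
Step 3: Dry density = 2181 / 1.167
Step 4: Dry density = 1869 kg/m^3

1869


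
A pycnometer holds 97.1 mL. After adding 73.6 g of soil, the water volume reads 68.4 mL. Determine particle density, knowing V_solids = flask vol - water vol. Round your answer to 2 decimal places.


Step 1: Volume of solids = flask volume - water volume with soil
Step 2: V_solids = 97.1 - 68.4 = 28.7 mL
Step 3: Particle density = mass / V_solids = 73.6 / 28.7 = 2.56 g/cm^3

2.56


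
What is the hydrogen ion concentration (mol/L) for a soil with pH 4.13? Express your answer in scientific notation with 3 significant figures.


Step 1: [H+] = 10^(-pH)
Step 2: [H+] = 10^(-4.13)
Step 3: [H+] = 7.41e-05 mol/L

7.41e-05


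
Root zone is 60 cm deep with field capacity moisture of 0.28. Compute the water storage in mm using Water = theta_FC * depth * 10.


Step 1: Water (mm) = theta_FC * depth (cm) * 10
Step 2: Water = 0.28 * 60 * 10
Step 3: Water = 168.0 mm

168.0


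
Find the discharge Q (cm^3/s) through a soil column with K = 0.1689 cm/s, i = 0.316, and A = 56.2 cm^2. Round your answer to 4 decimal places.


Step 1: Apply Darcy's law: Q = K * i * A
Step 2: Q = 0.1689 * 0.316 * 56.2
Step 3: Q = 2.9995 cm^3/s

2.9995


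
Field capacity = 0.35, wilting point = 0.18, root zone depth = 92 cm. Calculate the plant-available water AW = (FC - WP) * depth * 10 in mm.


Step 1: Available water = (FC - WP) * depth * 10
Step 2: AW = (0.35 - 0.18) * 92 * 10
Step 3: AW = 0.17 * 92 * 10
Step 4: AW = 156.4 mm

156.4


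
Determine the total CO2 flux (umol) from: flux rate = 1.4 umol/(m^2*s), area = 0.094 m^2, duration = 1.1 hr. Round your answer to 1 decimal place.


Step 1: Convert time to seconds: 1.1 hr * 3600 = 3960.0 s
Step 2: Total = flux * area * time_s
Step 3: Total = 1.4 * 0.094 * 3960.0
Step 4: Total = 521.1 umol

521.1


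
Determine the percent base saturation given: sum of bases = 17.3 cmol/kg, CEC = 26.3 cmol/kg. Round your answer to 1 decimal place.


Step 1: BS = 100 * (sum of bases) / CEC
Step 2: BS = 100 * 17.3 / 26.3
Step 3: BS = 65.8%

65.8


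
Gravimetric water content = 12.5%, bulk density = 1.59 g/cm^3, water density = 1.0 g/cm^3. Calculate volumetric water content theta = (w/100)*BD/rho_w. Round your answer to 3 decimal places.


Step 1: theta = (w / 100) * BD / rho_w
Step 2: theta = (12.5 / 100) * 1.59 / 1.0
Step 3: theta = 0.125 * 1.59
Step 4: theta = 0.199

0.199


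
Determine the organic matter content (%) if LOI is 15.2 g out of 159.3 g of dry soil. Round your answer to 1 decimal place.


Step 1: OM% = 100 * LOI / sample mass
Step 2: OM = 100 * 15.2 / 159.3
Step 3: OM = 9.5%

9.5


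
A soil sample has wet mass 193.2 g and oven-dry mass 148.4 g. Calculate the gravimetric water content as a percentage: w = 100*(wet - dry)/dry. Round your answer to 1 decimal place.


Step 1: Water mass = wet - dry = 193.2 - 148.4 = 44.8 g
Step 2: w = 100 * water mass / dry mass
Step 3: w = 100 * 44.8 / 148.4 = 30.2%

30.2


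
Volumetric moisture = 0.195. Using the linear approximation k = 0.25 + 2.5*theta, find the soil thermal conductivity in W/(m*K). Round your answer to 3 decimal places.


Step 1: k = 0.25 + 2.5 * theta
Step 2: k = 0.25 + 2.5 * 0.195
Step 3: k = 0.25 + 0.488
Step 4: k = 0.738 W/(m*K)

0.738


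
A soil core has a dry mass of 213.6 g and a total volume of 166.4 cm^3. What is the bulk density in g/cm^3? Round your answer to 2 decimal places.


Step 1: Identify the formula: BD = dry mass / volume
Step 2: Substitute values: BD = 213.6 / 166.4
Step 3: BD = 1.28 g/cm^3

1.28


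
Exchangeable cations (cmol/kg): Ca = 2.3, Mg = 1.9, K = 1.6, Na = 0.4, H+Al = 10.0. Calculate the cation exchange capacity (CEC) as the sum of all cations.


Step 1: CEC = Ca + Mg + K + Na + (H+Al)
Step 2: CEC = 2.3 + 1.9 + 1.6 + 0.4 + 10.0
Step 3: CEC = 16.2 cmol/kg

16.2


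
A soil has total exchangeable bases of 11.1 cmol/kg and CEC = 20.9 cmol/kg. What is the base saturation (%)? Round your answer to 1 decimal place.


Step 1: BS = 100 * (sum of bases) / CEC
Step 2: BS = 100 * 11.1 / 20.9
Step 3: BS = 53.1%

53.1


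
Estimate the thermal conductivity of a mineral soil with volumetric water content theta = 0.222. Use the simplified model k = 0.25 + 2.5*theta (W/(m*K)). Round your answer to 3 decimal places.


Step 1: k = 0.25 + 2.5 * theta
Step 2: k = 0.25 + 2.5 * 0.222
Step 3: k = 0.25 + 0.555
Step 4: k = 0.805 W/(m*K)

0.805


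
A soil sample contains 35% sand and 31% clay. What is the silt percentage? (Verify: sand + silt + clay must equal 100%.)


Step 1: sand + silt + clay = 100%
Step 2: silt = 100 - sand - clay
Step 3: silt = 100 - 35 - 31
Step 4: silt = 34%

34


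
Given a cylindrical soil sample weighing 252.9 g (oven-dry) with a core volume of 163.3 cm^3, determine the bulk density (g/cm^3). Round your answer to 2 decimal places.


Step 1: Identify the formula: BD = dry mass / volume
Step 2: Substitute values: BD = 252.9 / 163.3
Step 3: BD = 1.55 g/cm^3

1.55


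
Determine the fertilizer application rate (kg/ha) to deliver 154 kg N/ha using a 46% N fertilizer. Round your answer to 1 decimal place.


Step 1: Fertilizer rate = target N / (N content / 100)
Step 2: Rate = 154 / (46 / 100)
Step 3: Rate = 154 / 0.46
Step 4: Rate = 334.8 kg/ha

334.8


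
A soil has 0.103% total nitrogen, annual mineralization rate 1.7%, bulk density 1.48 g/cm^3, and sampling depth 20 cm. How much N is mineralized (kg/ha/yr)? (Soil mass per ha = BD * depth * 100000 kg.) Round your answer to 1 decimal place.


Step 1: Soil mass per ha = BD * depth * 100000 = 1.48 * 20 * 100000 = 2960000 kg
Step 2: Total N pool = soil mass * N%/100 = 2960000 * 0.103/100 = 3048.8 kg/ha
Step 3: N mineralized = N pool * rate%/100 = 3048.8 * 1.7/100 = 51.8 kg/ha/yr

51.8


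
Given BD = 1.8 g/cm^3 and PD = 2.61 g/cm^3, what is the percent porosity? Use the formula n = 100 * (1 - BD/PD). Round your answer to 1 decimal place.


Step 1: Formula: n = 100 * (1 - BD / PD)
Step 2: n = 100 * (1 - 1.8 / 2.61)
Step 3: n = 100 * (1 - 0.68966)
Step 4: n = 31.0%

31.0


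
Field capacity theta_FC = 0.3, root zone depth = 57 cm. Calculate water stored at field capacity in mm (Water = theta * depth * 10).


Step 1: Water (mm) = theta_FC * depth (cm) * 10
Step 2: Water = 0.3 * 57 * 10
Step 3: Water = 171.0 mm

171.0


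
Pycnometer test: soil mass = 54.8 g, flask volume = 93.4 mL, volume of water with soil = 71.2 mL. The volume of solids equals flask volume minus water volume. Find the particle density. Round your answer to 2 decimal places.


Step 1: Volume of solids = flask volume - water volume with soil
Step 2: V_solids = 93.4 - 71.2 = 22.2 mL
Step 3: Particle density = mass / V_solids = 54.8 / 22.2 = 2.47 g/cm^3

2.47


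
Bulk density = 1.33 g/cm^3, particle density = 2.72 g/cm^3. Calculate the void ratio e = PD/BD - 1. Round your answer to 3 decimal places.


Step 1: e = PD / BD - 1
Step 2: e = 2.72 / 1.33 - 1
Step 3: e = 2.04511 - 1
Step 4: e = 1.045

1.045


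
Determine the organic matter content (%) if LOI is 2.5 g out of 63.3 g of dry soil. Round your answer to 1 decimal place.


Step 1: OM% = 100 * LOI / sample mass
Step 2: OM = 100 * 2.5 / 63.3
Step 3: OM = 3.9%

3.9


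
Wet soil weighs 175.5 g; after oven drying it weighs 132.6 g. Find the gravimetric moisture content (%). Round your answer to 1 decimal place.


Step 1: Water mass = wet - dry = 175.5 - 132.6 = 42.9 g
Step 2: w = 100 * water mass / dry mass
Step 3: w = 100 * 42.9 / 132.6 = 32.4%

32.4


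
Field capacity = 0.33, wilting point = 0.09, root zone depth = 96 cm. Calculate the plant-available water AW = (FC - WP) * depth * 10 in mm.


Step 1: Available water = (FC - WP) * depth * 10
Step 2: AW = (0.33 - 0.09) * 96 * 10
Step 3: AW = 0.24 * 96 * 10
Step 4: AW = 230.4 mm

230.4


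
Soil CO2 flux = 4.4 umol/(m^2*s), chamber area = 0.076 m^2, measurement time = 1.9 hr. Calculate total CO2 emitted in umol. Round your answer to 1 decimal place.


Step 1: Convert time to seconds: 1.9 hr * 3600 = 6840.0 s
Step 2: Total = flux * area * time_s
Step 3: Total = 4.4 * 0.076 * 6840.0
Step 4: Total = 2287.3 umol

2287.3


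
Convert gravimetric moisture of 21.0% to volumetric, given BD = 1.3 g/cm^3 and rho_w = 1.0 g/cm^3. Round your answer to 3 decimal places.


Step 1: theta = (w / 100) * BD / rho_w
Step 2: theta = (21.0 / 100) * 1.3 / 1.0
Step 3: theta = 0.21 * 1.3
Step 4: theta = 0.273

0.273


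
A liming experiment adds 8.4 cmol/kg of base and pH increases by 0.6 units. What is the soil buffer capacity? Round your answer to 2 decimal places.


Step 1: BC = change in base / change in pH
Step 2: BC = 8.4 / 0.6
Step 3: BC = 14.0 cmol/(kg*pH unit)

14.0


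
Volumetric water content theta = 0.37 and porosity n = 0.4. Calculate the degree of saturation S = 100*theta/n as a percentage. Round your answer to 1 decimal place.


Step 1: S = 100 * theta_v / n
Step 2: S = 100 * 0.37 / 0.4
Step 3: S = 92.5%

92.5


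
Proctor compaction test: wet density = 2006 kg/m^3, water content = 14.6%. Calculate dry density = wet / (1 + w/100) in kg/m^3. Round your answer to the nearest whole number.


Step 1: Dry density = wet density / (1 + w/100)
Step 2: Dry density = 2006 / (1 + 14.6/100)
Step 3: Dry density = 2006 / 1.146
Step 4: Dry density = 1750 kg/m^3

1750


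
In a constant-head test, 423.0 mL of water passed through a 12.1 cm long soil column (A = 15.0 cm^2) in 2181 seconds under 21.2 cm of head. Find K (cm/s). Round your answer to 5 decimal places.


Step 1: K = Q * L / (A * t * h)
Step 2: Numerator = 423.0 * 12.1 = 5118.3
Step 3: Denominator = 15.0 * 2181 * 21.2 = 693558.0
Step 4: K = 5118.3 / 693558.0 = 0.00738 cm/s

0.00738


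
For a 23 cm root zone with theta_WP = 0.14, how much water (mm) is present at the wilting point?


Step 1: Water (mm) = theta_WP * depth * 10
Step 2: Water = 0.14 * 23 * 10
Step 3: Water = 32.2 mm

32.2


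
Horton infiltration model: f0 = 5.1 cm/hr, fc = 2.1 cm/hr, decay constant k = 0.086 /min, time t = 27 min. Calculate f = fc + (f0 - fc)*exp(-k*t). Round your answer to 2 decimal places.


Step 1: f = fc + (f0 - fc) * exp(-k * t)
Step 2: exp(-0.086 * 27) = 0.098077
Step 3: f = 2.1 + (5.1 - 2.1) * 0.098077
Step 4: f = 2.1 + 3.0 * 0.098077
Step 5: f = 2.39 cm/hr

2.39


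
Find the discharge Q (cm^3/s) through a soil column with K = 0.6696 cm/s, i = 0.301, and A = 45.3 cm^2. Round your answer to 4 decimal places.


Step 1: Apply Darcy's law: Q = K * i * A
Step 2: Q = 0.6696 * 0.301 * 45.3
Step 3: Q = 9.1302 cm^3/s

9.1302


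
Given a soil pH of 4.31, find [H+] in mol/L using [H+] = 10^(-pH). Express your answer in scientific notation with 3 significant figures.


Step 1: [H+] = 10^(-pH)
Step 2: [H+] = 10^(-4.31)
Step 3: [H+] = 4.90e-05 mol/L

4.90e-05


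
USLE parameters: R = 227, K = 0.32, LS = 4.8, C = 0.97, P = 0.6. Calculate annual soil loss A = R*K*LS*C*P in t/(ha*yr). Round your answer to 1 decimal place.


Step 1: A = R * K * LS * C * P
Step 2: R * K = 227 * 0.32 = 72.64
Step 3: (R*K) * LS = 72.64 * 4.8 = 348.672
Step 4: * C * P = 348.672 * 0.97 * 0.6 = 202.9
Step 5: A = 202.9 t/(ha*yr)

202.9


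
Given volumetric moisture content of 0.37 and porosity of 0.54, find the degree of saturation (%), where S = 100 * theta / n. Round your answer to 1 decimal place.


Step 1: S = 100 * theta_v / n
Step 2: S = 100 * 0.37 / 0.54
Step 3: S = 68.5%

68.5


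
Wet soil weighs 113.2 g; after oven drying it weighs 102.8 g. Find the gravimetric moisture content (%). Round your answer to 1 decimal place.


Step 1: Water mass = wet - dry = 113.2 - 102.8 = 10.4 g
Step 2: w = 100 * water mass / dry mass
Step 3: w = 100 * 10.4 / 102.8 = 10.1%

10.1


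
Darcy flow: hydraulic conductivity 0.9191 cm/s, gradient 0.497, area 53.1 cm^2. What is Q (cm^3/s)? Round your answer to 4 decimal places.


Step 1: Apply Darcy's law: Q = K * i * A
Step 2: Q = 0.9191 * 0.497 * 53.1
Step 3: Q = 24.2557 cm^3/s

24.2557


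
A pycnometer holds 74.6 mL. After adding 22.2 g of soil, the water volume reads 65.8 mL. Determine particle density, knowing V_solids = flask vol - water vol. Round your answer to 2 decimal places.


Step 1: Volume of solids = flask volume - water volume with soil
Step 2: V_solids = 74.6 - 65.8 = 8.8 mL
Step 3: Particle density = mass / V_solids = 22.2 / 8.8 = 2.52 g/cm^3

2.52


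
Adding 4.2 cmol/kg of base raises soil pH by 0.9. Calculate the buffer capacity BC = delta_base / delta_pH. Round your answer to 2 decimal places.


Step 1: BC = change in base / change in pH
Step 2: BC = 4.2 / 0.9
Step 3: BC = 4.67 cmol/(kg*pH unit)

4.67


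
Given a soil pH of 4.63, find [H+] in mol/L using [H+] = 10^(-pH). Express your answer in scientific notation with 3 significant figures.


Step 1: [H+] = 10^(-pH)
Step 2: [H+] = 10^(-4.63)
Step 3: [H+] = 2.34e-05 mol/L

2.34e-05


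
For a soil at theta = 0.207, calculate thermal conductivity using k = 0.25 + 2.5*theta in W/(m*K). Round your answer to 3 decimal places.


Step 1: k = 0.25 + 2.5 * theta
Step 2: k = 0.25 + 2.5 * 0.207
Step 3: k = 0.25 + 0.518
Step 4: k = 0.768 W/(m*K)

0.768


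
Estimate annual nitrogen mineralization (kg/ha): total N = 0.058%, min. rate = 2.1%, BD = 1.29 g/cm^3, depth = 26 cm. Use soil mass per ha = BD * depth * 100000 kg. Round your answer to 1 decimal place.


Step 1: Soil mass per ha = BD * depth * 100000 = 1.29 * 26 * 100000 = 3354000 kg
Step 2: Total N pool = soil mass * N%/100 = 3354000 * 0.058/100 = 1945.32 kg/ha
Step 3: N mineralized = N pool * rate%/100 = 1945.32 * 2.1/100 = 40.9 kg/ha/yr

40.9


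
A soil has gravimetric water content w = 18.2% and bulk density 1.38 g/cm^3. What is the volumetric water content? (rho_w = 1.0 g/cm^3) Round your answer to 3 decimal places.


Step 1: theta = (w / 100) * BD / rho_w
Step 2: theta = (18.2 / 100) * 1.38 / 1.0
Step 3: theta = 0.182 * 1.38
Step 4: theta = 0.251

0.251


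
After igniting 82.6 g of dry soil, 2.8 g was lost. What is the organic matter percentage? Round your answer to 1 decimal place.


Step 1: OM% = 100 * LOI / sample mass
Step 2: OM = 100 * 2.8 / 82.6
Step 3: OM = 3.4%

3.4


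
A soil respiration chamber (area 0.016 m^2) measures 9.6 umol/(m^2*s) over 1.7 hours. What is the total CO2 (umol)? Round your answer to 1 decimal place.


Step 1: Convert time to seconds: 1.7 hr * 3600 = 6120.0 s
Step 2: Total = flux * area * time_s
Step 3: Total = 9.6 * 0.016 * 6120.0
Step 4: Total = 940.0 umol

940.0


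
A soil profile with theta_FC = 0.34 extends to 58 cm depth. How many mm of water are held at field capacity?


Step 1: Water (mm) = theta_FC * depth (cm) * 10
Step 2: Water = 0.34 * 58 * 10
Step 3: Water = 197.2 mm

197.2


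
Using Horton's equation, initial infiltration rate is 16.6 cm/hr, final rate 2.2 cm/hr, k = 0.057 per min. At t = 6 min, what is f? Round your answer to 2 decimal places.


Step 1: f = fc + (f0 - fc) * exp(-k * t)
Step 2: exp(-0.057 * 6) = 0.710348
Step 3: f = 2.2 + (16.6 - 2.2) * 0.710348
Step 4: f = 2.2 + 14.4 * 0.710348
Step 5: f = 12.43 cm/hr

12.43


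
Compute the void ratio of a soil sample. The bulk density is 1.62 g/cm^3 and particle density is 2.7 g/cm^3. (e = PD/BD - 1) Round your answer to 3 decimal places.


Step 1: e = PD / BD - 1
Step 2: e = 2.7 / 1.62 - 1
Step 3: e = 1.66667 - 1
Step 4: e = 0.667

0.667


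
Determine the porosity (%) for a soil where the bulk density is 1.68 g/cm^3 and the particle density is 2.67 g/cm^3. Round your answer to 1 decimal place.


Step 1: Formula: n = 100 * (1 - BD / PD)
Step 2: n = 100 * (1 - 1.68 / 2.67)
Step 3: n = 100 * (1 - 0.62921)
Step 4: n = 37.1%

37.1


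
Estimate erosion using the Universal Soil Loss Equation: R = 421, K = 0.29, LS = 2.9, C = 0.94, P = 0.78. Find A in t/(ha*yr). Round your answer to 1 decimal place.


Step 1: A = R * K * LS * C * P
Step 2: R * K = 421 * 0.29 = 122.09
Step 3: (R*K) * LS = 122.09 * 2.9 = 354.061
Step 4: * C * P = 354.061 * 0.94 * 0.78 = 259.6
Step 5: A = 259.6 t/(ha*yr)

259.6


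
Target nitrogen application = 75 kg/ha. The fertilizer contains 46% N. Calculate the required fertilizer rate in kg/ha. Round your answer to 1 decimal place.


Step 1: Fertilizer rate = target N / (N content / 100)
Step 2: Rate = 75 / (46 / 100)
Step 3: Rate = 75 / 0.46
Step 4: Rate = 163.0 kg/ha

163.0


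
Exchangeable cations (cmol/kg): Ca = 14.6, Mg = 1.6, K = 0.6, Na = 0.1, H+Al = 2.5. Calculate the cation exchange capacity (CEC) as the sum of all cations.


Step 1: CEC = Ca + Mg + K + Na + (H+Al)
Step 2: CEC = 14.6 + 1.6 + 0.6 + 0.1 + 2.5
Step 3: CEC = 19.4 cmol/kg

19.4


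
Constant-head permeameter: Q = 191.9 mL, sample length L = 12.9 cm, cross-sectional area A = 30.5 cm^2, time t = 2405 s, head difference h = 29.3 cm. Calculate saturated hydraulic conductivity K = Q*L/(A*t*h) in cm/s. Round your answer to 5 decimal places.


Step 1: K = Q * L / (A * t * h)
Step 2: Numerator = 191.9 * 12.9 = 2475.51
Step 3: Denominator = 30.5 * 2405 * 29.3 = 2149228.25
Step 4: K = 2475.51 / 2149228.25 = 0.00115 cm/s

0.00115


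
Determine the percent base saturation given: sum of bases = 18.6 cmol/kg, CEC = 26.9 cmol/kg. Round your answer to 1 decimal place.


Step 1: BS = 100 * (sum of bases) / CEC
Step 2: BS = 100 * 18.6 / 26.9
Step 3: BS = 69.1%

69.1


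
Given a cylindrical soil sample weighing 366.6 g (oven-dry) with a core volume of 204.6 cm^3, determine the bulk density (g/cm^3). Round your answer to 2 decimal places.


Step 1: Identify the formula: BD = dry mass / volume
Step 2: Substitute values: BD = 366.6 / 204.6
Step 3: BD = 1.79 g/cm^3

1.79


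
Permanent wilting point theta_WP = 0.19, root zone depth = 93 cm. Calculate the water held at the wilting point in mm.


Step 1: Water (mm) = theta_WP * depth * 10
Step 2: Water = 0.19 * 93 * 10
Step 3: Water = 176.7 mm

176.7


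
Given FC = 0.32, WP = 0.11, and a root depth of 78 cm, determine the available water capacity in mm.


Step 1: Available water = (FC - WP) * depth * 10
Step 2: AW = (0.32 - 0.11) * 78 * 10
Step 3: AW = 0.21 * 78 * 10
Step 4: AW = 163.8 mm

163.8


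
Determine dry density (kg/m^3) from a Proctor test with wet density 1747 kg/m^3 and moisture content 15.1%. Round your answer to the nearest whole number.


Step 1: Dry density = wet density / (1 + w/100)
Step 2: Dry density = 1747 / (1 + 15.1/100)
Step 3: Dry density = 1747 / 1.151
Step 4: Dry density = 1518 kg/m^3

1518


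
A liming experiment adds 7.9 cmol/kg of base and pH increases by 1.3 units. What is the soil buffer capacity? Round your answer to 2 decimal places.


Step 1: BC = change in base / change in pH
Step 2: BC = 7.9 / 1.3
Step 3: BC = 6.08 cmol/(kg*pH unit)

6.08


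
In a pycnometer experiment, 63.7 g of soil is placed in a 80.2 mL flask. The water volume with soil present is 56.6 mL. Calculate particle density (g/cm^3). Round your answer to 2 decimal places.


Step 1: Volume of solids = flask volume - water volume with soil
Step 2: V_solids = 80.2 - 56.6 = 23.6 mL
Step 3: Particle density = mass / V_solids = 63.7 / 23.6 = 2.7 g/cm^3

2.7


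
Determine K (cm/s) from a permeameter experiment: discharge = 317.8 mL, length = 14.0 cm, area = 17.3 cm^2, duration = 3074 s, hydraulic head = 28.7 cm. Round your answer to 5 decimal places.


Step 1: K = Q * L / (A * t * h)
Step 2: Numerator = 317.8 * 14.0 = 4449.2
Step 3: Denominator = 17.3 * 3074 * 28.7 = 1526271.74
Step 4: K = 4449.2 / 1526271.74 = 0.00292 cm/s

0.00292


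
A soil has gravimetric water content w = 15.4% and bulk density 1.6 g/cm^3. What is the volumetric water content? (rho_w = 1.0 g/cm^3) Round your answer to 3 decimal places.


Step 1: theta = (w / 100) * BD / rho_w
Step 2: theta = (15.4 / 100) * 1.6 / 1.0
Step 3: theta = 0.154 * 1.6
Step 4: theta = 0.246

0.246


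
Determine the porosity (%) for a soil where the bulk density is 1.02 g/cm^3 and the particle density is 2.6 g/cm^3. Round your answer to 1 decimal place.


Step 1: Formula: n = 100 * (1 - BD / PD)
Step 2: n = 100 * (1 - 1.02 / 2.6)
Step 3: n = 100 * (1 - 0.39231)
Step 4: n = 60.8%

60.8


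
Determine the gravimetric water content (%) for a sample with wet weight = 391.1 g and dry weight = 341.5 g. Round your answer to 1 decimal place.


Step 1: Water mass = wet - dry = 391.1 - 341.5 = 49.6 g
Step 2: w = 100 * water mass / dry mass
Step 3: w = 100 * 49.6 / 341.5 = 14.5%

14.5


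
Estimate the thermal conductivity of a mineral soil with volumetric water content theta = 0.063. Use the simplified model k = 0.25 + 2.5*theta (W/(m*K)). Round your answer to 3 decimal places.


Step 1: k = 0.25 + 2.5 * theta
Step 2: k = 0.25 + 2.5 * 0.063
Step 3: k = 0.25 + 0.158
Step 4: k = 0.408 W/(m*K)

0.408


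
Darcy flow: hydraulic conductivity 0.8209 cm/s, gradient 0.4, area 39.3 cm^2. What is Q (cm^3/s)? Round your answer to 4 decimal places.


Step 1: Apply Darcy's law: Q = K * i * A
Step 2: Q = 0.8209 * 0.4 * 39.3
Step 3: Q = 12.9045 cm^3/s

12.9045


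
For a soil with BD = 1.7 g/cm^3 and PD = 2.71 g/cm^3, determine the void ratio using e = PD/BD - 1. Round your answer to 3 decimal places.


Step 1: e = PD / BD - 1
Step 2: e = 2.71 / 1.7 - 1
Step 3: e = 1.59412 - 1
Step 4: e = 0.594

0.594


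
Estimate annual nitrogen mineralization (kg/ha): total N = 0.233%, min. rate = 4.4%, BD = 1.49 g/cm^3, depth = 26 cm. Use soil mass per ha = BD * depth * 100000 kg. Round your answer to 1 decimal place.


Step 1: Soil mass per ha = BD * depth * 100000 = 1.49 * 26 * 100000 = 3874000 kg
Step 2: Total N pool = soil mass * N%/100 = 3874000 * 0.233/100 = 9026.42 kg/ha
Step 3: N mineralized = N pool * rate%/100 = 9026.42 * 4.4/100 = 397.2 kg/ha/yr

397.2


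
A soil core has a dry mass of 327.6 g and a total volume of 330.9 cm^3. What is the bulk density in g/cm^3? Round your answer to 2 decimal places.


Step 1: Identify the formula: BD = dry mass / volume
Step 2: Substitute values: BD = 327.6 / 330.9
Step 3: BD = 0.99 g/cm^3

0.99


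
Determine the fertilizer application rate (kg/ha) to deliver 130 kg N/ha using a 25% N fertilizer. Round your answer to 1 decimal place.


Step 1: Fertilizer rate = target N / (N content / 100)
Step 2: Rate = 130 / (25 / 100)
Step 3: Rate = 130 / 0.25
Step 4: Rate = 520.0 kg/ha

520.0


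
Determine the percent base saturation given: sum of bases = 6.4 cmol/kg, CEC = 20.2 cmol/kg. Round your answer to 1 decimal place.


Step 1: BS = 100 * (sum of bases) / CEC
Step 2: BS = 100 * 6.4 / 20.2
Step 3: BS = 31.7%

31.7


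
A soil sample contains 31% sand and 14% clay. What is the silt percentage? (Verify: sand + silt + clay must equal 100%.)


Step 1: sand + silt + clay = 100%
Step 2: silt = 100 - sand - clay
Step 3: silt = 100 - 31 - 14
Step 4: silt = 55%

55


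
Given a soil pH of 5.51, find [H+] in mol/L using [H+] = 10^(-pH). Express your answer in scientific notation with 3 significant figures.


Step 1: [H+] = 10^(-pH)
Step 2: [H+] = 10^(-5.51)
Step 3: [H+] = 3.09e-06 mol/L

3.09e-06


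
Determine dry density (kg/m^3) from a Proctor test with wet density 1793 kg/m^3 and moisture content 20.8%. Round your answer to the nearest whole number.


Step 1: Dry density = wet density / (1 + w/100)
Step 2: Dry density = 1793 / (1 + 20.8/100)
Step 3: Dry density = 1793 / 1.208
Step 4: Dry density = 1484 kg/m^3

1484


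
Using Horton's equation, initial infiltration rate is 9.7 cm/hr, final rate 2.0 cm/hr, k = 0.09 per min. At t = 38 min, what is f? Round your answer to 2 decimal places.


Step 1: f = fc + (f0 - fc) * exp(-k * t)
Step 2: exp(-0.09 * 38) = 0.032712
Step 3: f = 2.0 + (9.7 - 2.0) * 0.032712
Step 4: f = 2.0 + 7.7 * 0.032712
Step 5: f = 2.25 cm/hr

2.25


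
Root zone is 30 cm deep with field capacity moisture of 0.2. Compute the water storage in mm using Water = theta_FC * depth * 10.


Step 1: Water (mm) = theta_FC * depth (cm) * 10
Step 2: Water = 0.2 * 30 * 10
Step 3: Water = 60.0 mm

60.0


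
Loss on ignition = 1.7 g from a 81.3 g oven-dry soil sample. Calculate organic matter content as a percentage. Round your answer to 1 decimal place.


Step 1: OM% = 100 * LOI / sample mass
Step 2: OM = 100 * 1.7 / 81.3
Step 3: OM = 2.1%

2.1


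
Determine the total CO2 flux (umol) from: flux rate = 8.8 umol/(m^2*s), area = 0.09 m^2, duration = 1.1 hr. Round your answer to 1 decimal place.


Step 1: Convert time to seconds: 1.1 hr * 3600 = 3960.0 s
Step 2: Total = flux * area * time_s
Step 3: Total = 8.8 * 0.09 * 3960.0
Step 4: Total = 3136.3 umol

3136.3


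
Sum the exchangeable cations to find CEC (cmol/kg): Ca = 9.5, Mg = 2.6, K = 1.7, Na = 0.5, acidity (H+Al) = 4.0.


Step 1: CEC = Ca + Mg + K + Na + (H+Al)
Step 2: CEC = 9.5 + 2.6 + 1.7 + 0.5 + 4.0
Step 3: CEC = 18.3 cmol/kg

18.3


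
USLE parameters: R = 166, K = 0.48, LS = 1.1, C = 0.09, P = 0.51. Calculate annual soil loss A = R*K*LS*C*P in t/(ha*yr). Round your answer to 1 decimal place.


Step 1: A = R * K * LS * C * P
Step 2: R * K = 166 * 0.48 = 79.68
Step 3: (R*K) * LS = 79.68 * 1.1 = 87.648
Step 4: * C * P = 87.648 * 0.09 * 0.51 = 4.0
Step 5: A = 4.0 t/(ha*yr)

4.0


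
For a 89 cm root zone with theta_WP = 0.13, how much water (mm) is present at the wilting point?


Step 1: Water (mm) = theta_WP * depth * 10
Step 2: Water = 0.13 * 89 * 10
Step 3: Water = 115.7 mm

115.7


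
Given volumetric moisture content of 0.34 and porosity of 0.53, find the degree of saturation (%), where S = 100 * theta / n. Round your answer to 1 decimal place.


Step 1: S = 100 * theta_v / n
Step 2: S = 100 * 0.34 / 0.53
Step 3: S = 64.2%

64.2


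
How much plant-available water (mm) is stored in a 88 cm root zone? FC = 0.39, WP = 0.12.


Step 1: Available water = (FC - WP) * depth * 10
Step 2: AW = (0.39 - 0.12) * 88 * 10
Step 3: AW = 0.27 * 88 * 10
Step 4: AW = 237.6 mm

237.6


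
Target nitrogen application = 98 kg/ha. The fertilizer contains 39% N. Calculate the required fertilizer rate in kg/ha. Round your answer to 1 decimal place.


Step 1: Fertilizer rate = target N / (N content / 100)
Step 2: Rate = 98 / (39 / 100)
Step 3: Rate = 98 / 0.39
Step 4: Rate = 251.3 kg/ha

251.3


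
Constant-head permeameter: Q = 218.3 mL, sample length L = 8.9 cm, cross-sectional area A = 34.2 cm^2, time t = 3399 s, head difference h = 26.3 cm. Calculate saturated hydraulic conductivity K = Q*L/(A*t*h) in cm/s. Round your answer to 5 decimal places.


Step 1: K = Q * L / (A * t * h)
Step 2: Numerator = 218.3 * 8.9 = 1942.87
Step 3: Denominator = 34.2 * 3399 * 26.3 = 3057264.54
Step 4: K = 1942.87 / 3057264.54 = 0.00064 cm/s

0.00064


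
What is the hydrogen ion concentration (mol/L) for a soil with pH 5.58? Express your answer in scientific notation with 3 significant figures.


Step 1: [H+] = 10^(-pH)
Step 2: [H+] = 10^(-5.58)
Step 3: [H+] = 2.63e-06 mol/L

2.63e-06


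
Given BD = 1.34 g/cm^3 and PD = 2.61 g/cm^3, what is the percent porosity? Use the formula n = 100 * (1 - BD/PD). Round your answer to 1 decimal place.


Step 1: Formula: n = 100 * (1 - BD / PD)
Step 2: n = 100 * (1 - 1.34 / 2.61)
Step 3: n = 100 * (1 - 0.51341)
Step 4: n = 48.7%

48.7


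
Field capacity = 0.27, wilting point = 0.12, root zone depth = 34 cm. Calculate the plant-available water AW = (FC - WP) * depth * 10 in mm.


Step 1: Available water = (FC - WP) * depth * 10
Step 2: AW = (0.27 - 0.12) * 34 * 10
Step 3: AW = 0.15 * 34 * 10
Step 4: AW = 51.0 mm

51.0


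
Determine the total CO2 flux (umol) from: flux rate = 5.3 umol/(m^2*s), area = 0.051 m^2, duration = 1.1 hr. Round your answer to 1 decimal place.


Step 1: Convert time to seconds: 1.1 hr * 3600 = 3960.0 s
Step 2: Total = flux * area * time_s
Step 3: Total = 5.3 * 0.051 * 3960.0
Step 4: Total = 1070.4 umol

1070.4


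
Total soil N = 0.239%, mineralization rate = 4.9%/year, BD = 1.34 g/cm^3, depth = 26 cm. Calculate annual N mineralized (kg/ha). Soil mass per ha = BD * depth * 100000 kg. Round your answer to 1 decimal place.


Step 1: Soil mass per ha = BD * depth * 100000 = 1.34 * 26 * 100000 = 3484000 kg
Step 2: Total N pool = soil mass * N%/100 = 3484000 * 0.239/100 = 8326.76 kg/ha
Step 3: N mineralized = N pool * rate%/100 = 8326.76 * 4.9/100 = 408.0 kg/ha/yr

408.0


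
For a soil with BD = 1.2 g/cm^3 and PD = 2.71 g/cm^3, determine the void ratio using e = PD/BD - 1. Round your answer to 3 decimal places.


Step 1: e = PD / BD - 1
Step 2: e = 2.71 / 1.2 - 1
Step 3: e = 2.25833 - 1
Step 4: e = 1.258

1.258


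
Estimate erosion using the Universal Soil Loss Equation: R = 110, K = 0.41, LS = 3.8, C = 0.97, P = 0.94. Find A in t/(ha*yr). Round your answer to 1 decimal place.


Step 1: A = R * K * LS * C * P
Step 2: R * K = 110 * 0.41 = 45.1
Step 3: (R*K) * LS = 45.1 * 3.8 = 171.38
Step 4: * C * P = 171.38 * 0.97 * 0.94 = 156.3
Step 5: A = 156.3 t/(ha*yr)

156.3


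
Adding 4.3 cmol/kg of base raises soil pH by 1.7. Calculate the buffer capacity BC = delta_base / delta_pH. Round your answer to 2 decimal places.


Step 1: BC = change in base / change in pH
Step 2: BC = 4.3 / 1.7
Step 3: BC = 2.53 cmol/(kg*pH unit)

2.53


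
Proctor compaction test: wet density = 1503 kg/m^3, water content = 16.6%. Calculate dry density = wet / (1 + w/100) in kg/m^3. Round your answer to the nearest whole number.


Step 1: Dry density = wet density / (1 + w/100)
Step 2: Dry density = 1503 / (1 + 16.6/100)
Step 3: Dry density = 1503 / 1.166
Step 4: Dry density = 1289 kg/m^3

1289


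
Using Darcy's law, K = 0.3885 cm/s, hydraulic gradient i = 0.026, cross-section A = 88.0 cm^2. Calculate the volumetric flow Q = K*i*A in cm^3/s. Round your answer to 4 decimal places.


Step 1: Apply Darcy's law: Q = K * i * A
Step 2: Q = 0.3885 * 0.026 * 88.0
Step 3: Q = 0.8889 cm^3/s

0.8889


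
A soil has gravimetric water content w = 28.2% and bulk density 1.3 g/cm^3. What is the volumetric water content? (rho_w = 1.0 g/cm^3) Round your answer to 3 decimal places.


Step 1: theta = (w / 100) * BD / rho_w
Step 2: theta = (28.2 / 100) * 1.3 / 1.0
Step 3: theta = 0.282 * 1.3
Step 4: theta = 0.367

0.367


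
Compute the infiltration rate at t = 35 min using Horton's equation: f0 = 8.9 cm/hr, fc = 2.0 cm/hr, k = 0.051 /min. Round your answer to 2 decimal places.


Step 1: f = fc + (f0 - fc) * exp(-k * t)
Step 2: exp(-0.051 * 35) = 0.167797
Step 3: f = 2.0 + (8.9 - 2.0) * 0.167797
Step 4: f = 2.0 + 6.9 * 0.167797
Step 5: f = 3.16 cm/hr

3.16


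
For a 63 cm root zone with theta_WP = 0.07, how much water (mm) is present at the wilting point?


Step 1: Water (mm) = theta_WP * depth * 10
Step 2: Water = 0.07 * 63 * 10
Step 3: Water = 44.1 mm

44.1


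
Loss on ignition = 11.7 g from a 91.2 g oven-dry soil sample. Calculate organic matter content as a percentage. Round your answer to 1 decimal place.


Step 1: OM% = 100 * LOI / sample mass
Step 2: OM = 100 * 11.7 / 91.2
Step 3: OM = 12.8%

12.8


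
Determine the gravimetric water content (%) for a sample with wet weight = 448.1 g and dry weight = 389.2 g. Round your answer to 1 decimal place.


Step 1: Water mass = wet - dry = 448.1 - 389.2 = 58.9 g
Step 2: w = 100 * water mass / dry mass
Step 3: w = 100 * 58.9 / 389.2 = 15.1%

15.1


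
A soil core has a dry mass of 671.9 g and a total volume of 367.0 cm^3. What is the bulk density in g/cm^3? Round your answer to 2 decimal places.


Step 1: Identify the formula: BD = dry mass / volume
Step 2: Substitute values: BD = 671.9 / 367.0
Step 3: BD = 1.83 g/cm^3

1.83


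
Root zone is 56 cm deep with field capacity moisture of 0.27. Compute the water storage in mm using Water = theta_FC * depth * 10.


Step 1: Water (mm) = theta_FC * depth (cm) * 10
Step 2: Water = 0.27 * 56 * 10
Step 3: Water = 151.2 mm

151.2


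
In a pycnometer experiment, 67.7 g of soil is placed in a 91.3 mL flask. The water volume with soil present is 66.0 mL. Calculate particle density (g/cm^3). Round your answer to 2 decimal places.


Step 1: Volume of solids = flask volume - water volume with soil
Step 2: V_solids = 91.3 - 66.0 = 25.3 mL
Step 3: Particle density = mass / V_solids = 67.7 / 25.3 = 2.68 g/cm^3

2.68


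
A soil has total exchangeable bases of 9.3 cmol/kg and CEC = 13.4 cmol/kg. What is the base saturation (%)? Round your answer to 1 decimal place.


Step 1: BS = 100 * (sum of bases) / CEC
Step 2: BS = 100 * 9.3 / 13.4
Step 3: BS = 69.4%

69.4
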